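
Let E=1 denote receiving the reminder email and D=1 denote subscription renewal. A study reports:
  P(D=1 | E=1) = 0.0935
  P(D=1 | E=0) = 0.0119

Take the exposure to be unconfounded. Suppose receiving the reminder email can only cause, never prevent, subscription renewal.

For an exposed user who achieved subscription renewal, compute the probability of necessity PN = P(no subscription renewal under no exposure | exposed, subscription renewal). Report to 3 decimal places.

Let p₁ = 0.0935, p₀ = 0.0119.
Under exogeneity and monotonicity, PN = (p₁ − p₀) / p₁.
PN = (0.0935 − 0.0119) / 0.0935 = 0.0816 / 0.0935 ≈ 0.8727

PN ≈ 0.873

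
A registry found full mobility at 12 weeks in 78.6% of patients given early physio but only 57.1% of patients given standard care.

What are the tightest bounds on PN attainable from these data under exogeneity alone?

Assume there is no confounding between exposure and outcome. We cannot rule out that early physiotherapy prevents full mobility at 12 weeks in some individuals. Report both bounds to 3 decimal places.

p₁ = 0.786, p₀ = 0.571.
Under exogeneity alone the bounds on PN are max{0,(p₁−p₀)/p₁} ≤ PN ≤ min{1,(1−p₀)/p₁}.
  lower = (p₁ − p₀)/p₁ = 0.215 / 0.786 ≈ 0.2735
  upper = min{1, (1 − p₀)/p₁} = 0.429 / 0.786 ≈ 0.5458

0.274 ≤ PN ≤ 0.546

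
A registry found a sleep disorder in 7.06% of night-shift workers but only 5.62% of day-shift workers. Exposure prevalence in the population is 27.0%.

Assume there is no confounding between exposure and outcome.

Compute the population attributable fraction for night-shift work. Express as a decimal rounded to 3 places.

PAF ≈ 0.065

p₁ = 0.0706, p₀ = 0.0562.
Overall risk P(Y=1) = π·p₁ + (1−π)·p₀ = 0.27×0.0706 + 0.73×0.0562 = 0.060088.
Under exogeneity, PAF = [P(Y=1) − p₀] / P(Y=1).
PAF = (0.060088 − 0.0562) / 0.060088 ≈ 0.0647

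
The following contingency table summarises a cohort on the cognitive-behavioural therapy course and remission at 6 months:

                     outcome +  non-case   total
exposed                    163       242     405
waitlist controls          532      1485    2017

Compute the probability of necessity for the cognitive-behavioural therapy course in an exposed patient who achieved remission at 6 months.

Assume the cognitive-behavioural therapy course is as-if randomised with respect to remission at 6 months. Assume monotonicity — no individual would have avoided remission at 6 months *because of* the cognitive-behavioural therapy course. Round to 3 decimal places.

p₁ = P(outcome | exposed) = 163/405 = 0.40247
p₀ = P(outcome | unexposed) = 532/2017 = 0.26376
Under exogeneity and monotonicity, PN = (p₁ − p₀)/p₁.
PN = (0.40247 − 0.26376) / 0.40247 ≈ 0.3447

PN ≈ 0.345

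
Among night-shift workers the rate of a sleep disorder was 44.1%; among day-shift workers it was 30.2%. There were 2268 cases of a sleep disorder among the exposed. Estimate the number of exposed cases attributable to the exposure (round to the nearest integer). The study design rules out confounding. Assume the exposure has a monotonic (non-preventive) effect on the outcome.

p₁ = 0.441, p₀ = 0.302.
PN = (p₁ − p₀)/p₁ = (0.441 − 0.302) / 0.441 ≈ 0.31519.
Attributable cases ≈ PN × (exposed cases) = 0.31519 × 2268 ≈ 714.86.

about 715 cases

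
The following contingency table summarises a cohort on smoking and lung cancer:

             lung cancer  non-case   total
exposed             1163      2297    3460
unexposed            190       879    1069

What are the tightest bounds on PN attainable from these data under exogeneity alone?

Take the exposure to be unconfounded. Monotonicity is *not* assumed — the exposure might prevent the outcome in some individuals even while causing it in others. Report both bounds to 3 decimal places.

0.471 ≤ PN ≤ 1.000

p₁ = P(outcome | exposed) = 1163/3460 = 0.33613
p₀ = P(outcome | unexposed) = 190/1069 = 0.17774
Under exogeneity alone the bounds on PN are max{0,(p₁−p₀)/p₁} ≤ PN ≤ min{1,(1−p₀)/p₁}.
  lower = (p₁ − p₀)/p₁ = 0.15839 / 0.33613 ≈ 0.4712
  upper = min{1, (1 − p₀)/p₁} = 0.82226 / 0.33613 ≈ 2.4463 → capped at 1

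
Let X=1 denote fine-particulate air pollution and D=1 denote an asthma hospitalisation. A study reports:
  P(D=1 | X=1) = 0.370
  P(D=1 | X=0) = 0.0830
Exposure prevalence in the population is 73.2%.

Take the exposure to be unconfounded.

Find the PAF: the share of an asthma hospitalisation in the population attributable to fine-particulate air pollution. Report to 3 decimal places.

PAF ≈ 0.717

Let p₁ = 0.37, p₀ = 0.083.
Overall risk P(Y=1) = π·p₁ + (1−π)·p₀ = 0.732×0.37 + 0.268×0.083 = 0.29308.
Under exogeneity, PAF = [P(Y=1) − p₀] / P(Y=1).
PAF = (0.29308 − 0.083) / 0.29308 ≈ 0.7168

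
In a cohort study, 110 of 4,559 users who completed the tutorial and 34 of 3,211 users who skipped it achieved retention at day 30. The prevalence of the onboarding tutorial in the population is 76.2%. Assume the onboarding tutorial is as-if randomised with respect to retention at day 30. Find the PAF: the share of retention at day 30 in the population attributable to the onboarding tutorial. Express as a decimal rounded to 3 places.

p₁ = P(outcome | exposed) = 110/4559 = 0.024128
p₀ = P(outcome | unexposed) = 34/3211 = 0.010589
Overall risk P(Y=1) = π·p₁ + (1−π)·p₀ = 0.762×0.024128 + 0.238×0.010589 = 0.020906.
Under exogeneity, PAF = [P(Y=1) − p₀] / P(Y=1).
PAF = (0.020906 − 0.010589) / 0.020906 ≈ 0.4935

PAF ≈ 0.494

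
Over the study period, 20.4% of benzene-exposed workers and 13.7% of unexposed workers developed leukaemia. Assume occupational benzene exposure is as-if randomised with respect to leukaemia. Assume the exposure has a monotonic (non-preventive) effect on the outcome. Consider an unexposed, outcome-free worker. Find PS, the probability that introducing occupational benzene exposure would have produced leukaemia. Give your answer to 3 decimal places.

p₁ = 0.204, p₀ = 0.137.
Under exogeneity and monotonicity, PS = (p₁ − p₀) / (1 − p₀).
PS = (0.204 − 0.137) / (1 − 0.137) = 0.067 / 0.863 ≈ 0.0776

PS ≈ 0.078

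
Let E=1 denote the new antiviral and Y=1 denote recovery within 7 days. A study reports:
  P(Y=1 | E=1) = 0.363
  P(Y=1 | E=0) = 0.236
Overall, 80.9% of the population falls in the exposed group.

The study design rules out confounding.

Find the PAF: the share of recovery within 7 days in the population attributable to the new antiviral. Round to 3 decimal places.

Let p₁ = 0.363, p₀ = 0.236.
Overall risk P(Y=1) = π·p₁ + (1−π)·p₀ = 0.809×0.363 + 0.191×0.236 = 0.33874.
Under exogeneity, PAF = [P(Y=1) − p₀] / P(Y=1).
PAF = (0.33874 − 0.236) / 0.33874 ≈ 0.3033

PAF ≈ 0.303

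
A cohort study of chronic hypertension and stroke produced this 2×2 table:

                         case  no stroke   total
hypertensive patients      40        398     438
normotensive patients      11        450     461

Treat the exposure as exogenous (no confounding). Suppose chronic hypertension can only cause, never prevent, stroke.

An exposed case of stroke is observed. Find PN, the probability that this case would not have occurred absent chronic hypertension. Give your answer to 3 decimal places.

p₁ = P(outcome | exposed) = 40/438 = 0.091324
p₀ = P(outcome | unexposed) = 11/461 = 0.023861
Under exogeneity and monotonicity, PN = (p₁ − p₀) / p₁.
PN = (0.091324 − 0.023861) / 0.091324 = 0.067463 / 0.091324 ≈ 0.7387

PN ≈ 0.739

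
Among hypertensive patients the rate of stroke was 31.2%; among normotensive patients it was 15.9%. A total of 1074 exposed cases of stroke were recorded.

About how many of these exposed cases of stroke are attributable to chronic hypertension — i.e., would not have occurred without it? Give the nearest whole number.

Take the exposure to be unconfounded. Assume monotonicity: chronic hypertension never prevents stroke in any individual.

about 527 cases

p₁ = 0.312, p₀ = 0.159.
PN = (p₁ − p₀)/p₁ = (0.312 − 0.159) / 0.312 ≈ 0.49038.
Attributable cases ≈ PN × (exposed cases) = 0.49038 × 1074 ≈ 526.67.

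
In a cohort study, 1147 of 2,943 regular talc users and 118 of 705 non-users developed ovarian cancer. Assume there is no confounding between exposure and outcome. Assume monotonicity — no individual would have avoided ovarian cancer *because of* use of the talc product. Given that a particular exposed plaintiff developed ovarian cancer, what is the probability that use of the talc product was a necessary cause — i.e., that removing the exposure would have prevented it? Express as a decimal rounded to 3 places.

PN ≈ 0.571

p₁ = P(outcome | exposed) = 1147/2943 = 0.38974
p₀ = P(outcome | unexposed) = 118/705 = 0.16738
Under exogeneity and monotonicity, PN = (p₁ − p₀) / p₁.
PN = (0.38974 − 0.16738) / 0.38974 = 0.22236 / 0.38974 ≈ 0.5705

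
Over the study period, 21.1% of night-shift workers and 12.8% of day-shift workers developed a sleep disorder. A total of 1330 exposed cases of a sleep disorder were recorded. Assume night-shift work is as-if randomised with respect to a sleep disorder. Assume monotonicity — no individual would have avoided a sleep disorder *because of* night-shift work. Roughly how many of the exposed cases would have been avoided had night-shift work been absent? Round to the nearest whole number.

about 523 cases

p₁ = 0.211, p₀ = 0.128.
PN = (p₁ − p₀)/p₁ = (0.211 − 0.128) / 0.211 ≈ 0.39336.
Attributable cases ≈ PN × (exposed cases) = 0.39336 × 1330 ≈ 523.18.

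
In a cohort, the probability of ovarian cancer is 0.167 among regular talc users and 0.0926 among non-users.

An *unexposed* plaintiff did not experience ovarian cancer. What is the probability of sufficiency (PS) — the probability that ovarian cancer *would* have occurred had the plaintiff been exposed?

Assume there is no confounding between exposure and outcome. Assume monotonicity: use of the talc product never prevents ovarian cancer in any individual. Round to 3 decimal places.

PS ≈ 0.082

Let p₁ = 0.167, p₀ = 0.0926.
Under exogeneity and monotonicity, PS = (p₁ − p₀) / (1 − p₀).
PS = (0.167 − 0.0926) / (1 − 0.0926) = 0.0744 / 0.9074 ≈ 0.0820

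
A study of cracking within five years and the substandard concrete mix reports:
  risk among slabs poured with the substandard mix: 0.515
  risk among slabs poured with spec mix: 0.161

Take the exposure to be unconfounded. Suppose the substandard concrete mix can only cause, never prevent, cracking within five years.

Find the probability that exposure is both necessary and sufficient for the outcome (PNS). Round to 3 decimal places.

Let p₁ = 0.515, p₀ = 0.161.
Under exogeneity and monotonicity, PNS = p₁ − p₀.
PNS = 0.515 − 0.161 = 0.354

PNS ≈ 0.354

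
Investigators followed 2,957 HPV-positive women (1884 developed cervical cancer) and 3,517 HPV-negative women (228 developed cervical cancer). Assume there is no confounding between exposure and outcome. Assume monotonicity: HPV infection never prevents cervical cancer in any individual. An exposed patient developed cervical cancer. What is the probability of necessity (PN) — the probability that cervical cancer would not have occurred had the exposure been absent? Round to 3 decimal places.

PN ≈ 0.898

p₁ = P(outcome | exposed) = 1884/2957 = 0.63713
p₀ = P(outcome | unexposed) = 228/3517 = 0.064828
Under exogeneity and monotonicity, PN = (p₁ − p₀) / p₁.
PN = (0.63713 − 0.064828) / 0.63713 = 0.5723 / 0.63713 ≈ 0.8983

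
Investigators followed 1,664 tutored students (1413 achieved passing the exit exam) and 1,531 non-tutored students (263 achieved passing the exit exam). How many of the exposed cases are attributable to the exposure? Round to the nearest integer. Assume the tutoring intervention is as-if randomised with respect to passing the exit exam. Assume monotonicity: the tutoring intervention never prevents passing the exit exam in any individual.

p₁ = P(outcome | exposed) = 1413/1664 = 0.84916
p₀ = P(outcome | unexposed) = 263/1531 = 0.17178
PN = (p₁ − p₀)/p₁ = (0.84916 − 0.17178) / 0.84916 ≈ 0.79770.
Attributable cases ≈ PN × (exposed cases) = 0.79770 × 1413 ≈ 1127.15.

about 1127 cases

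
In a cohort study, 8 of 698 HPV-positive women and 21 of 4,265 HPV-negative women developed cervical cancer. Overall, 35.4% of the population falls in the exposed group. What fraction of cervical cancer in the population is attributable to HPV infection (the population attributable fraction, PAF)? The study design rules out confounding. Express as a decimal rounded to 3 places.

PAF ≈ 0.320

p₁ = P(outcome | exposed) = 8/698 = 0.011461
p₀ = P(outcome | unexposed) = 21/4265 = 0.0049238
Overall risk P(Y=1) = π·p₁ + (1−π)·p₀ = 0.354×0.011461 + 0.646×0.0049238 = 0.0072381.
Under exogeneity, PAF = [P(Y=1) − p₀] / P(Y=1).
PAF = (0.0072381 − 0.0049238) / 0.0072381 ≈ 0.3197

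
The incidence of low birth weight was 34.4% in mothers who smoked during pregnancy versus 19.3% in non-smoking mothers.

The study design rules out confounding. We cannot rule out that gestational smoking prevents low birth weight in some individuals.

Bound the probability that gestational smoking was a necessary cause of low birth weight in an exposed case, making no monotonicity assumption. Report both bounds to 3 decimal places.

p₁ = 0.344, p₀ = 0.193.
Under exogeneity alone the bounds on PN are max{0,(p₁−p₀)/p₁} ≤ PN ≤ min{1,(1−p₀)/p₁}.
  lower = (p₁ − p₀)/p₁ = 0.151 / 0.344 ≈ 0.4390
  upper = min{1, (1 − p₀)/p₁} = 0.807 / 0.344 ≈ 2.3459 → capped at 1

0.439 ≤ PN ≤ 1.000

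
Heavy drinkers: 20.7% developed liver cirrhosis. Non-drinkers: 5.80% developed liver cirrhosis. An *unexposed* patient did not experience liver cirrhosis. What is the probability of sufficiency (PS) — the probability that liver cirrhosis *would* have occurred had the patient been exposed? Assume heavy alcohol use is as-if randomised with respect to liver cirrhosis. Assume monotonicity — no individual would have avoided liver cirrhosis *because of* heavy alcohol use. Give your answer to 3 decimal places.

p₁ = 0.207, p₀ = 0.058.
Under exogeneity and monotonicity, PS = (p₁ − p₀) / (1 − p₀).
PS = (0.207 − 0.058) / (1 − 0.058) = 0.149 / 0.942 ≈ 0.1582

PS ≈ 0.158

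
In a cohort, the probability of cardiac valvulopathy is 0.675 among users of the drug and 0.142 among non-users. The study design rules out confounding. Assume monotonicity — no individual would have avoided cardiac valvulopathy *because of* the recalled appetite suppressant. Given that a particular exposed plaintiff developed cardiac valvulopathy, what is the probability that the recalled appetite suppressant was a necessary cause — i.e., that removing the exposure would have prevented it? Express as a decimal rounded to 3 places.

PN ≈ 0.790

Let p₁ = 0.675, p₀ = 0.142.
Under exogeneity and monotonicity, PN = (p₁ − p₀) / p₁.
PN = (0.675 − 0.142) / 0.675 = 0.533 / 0.675 ≈ 0.7896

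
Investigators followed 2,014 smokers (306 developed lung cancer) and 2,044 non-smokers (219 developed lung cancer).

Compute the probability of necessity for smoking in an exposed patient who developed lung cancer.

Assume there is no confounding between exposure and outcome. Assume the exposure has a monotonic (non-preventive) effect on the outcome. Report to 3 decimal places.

PN ≈ 0.295

p₁ = P(outcome | exposed) = 306/2014 = 0.15194
p₀ = P(outcome | unexposed) = 219/2044 = 0.10714
Under exogeneity and monotonicity, PN = (p₁ − p₀) / p₁.
PN = (0.15194 − 0.10714) / 0.15194 = 0.044794 / 0.15194 ≈ 0.2948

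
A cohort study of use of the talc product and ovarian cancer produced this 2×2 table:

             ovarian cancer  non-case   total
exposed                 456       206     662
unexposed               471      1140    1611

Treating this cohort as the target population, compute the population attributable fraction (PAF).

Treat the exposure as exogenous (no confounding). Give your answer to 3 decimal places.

p₁ = P(outcome | exposed) = 456/662 = 0.68882
p₀ = P(outcome | unexposed) = 471/1611 = 0.29236
Exposure prevalence π = 662/2273 = 0.29125; overall risk P(Y=1) = 0.40783.
Under exogeneity, PAF = [P(Y=1) − p₀]/P(Y=1).
PAF = (0.40783 − 0.29236) / 0.40783 ≈ 0.2831

PAF ≈ 0.283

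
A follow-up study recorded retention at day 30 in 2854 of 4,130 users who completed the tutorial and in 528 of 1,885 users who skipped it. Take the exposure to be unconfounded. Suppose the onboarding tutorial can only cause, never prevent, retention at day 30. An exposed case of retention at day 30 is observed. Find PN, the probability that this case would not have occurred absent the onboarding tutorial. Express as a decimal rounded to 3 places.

p₁ = P(outcome | exposed) = 2854/4130 = 0.69104
p₀ = P(outcome | unexposed) = 528/1885 = 0.28011
Under exogeneity and monotonicity, PN = (p₁ − p₀) / p₁.
PN = (0.69104 − 0.28011) / 0.69104 = 0.41094 / 0.69104 ≈ 0.5947

PN ≈ 0.595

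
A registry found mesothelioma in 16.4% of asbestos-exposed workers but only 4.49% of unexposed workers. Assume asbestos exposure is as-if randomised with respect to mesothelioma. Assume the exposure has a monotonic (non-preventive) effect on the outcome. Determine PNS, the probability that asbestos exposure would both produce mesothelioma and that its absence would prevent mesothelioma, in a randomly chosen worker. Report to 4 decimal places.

p₁ = 0.164, p₀ = 0.0449.
Under exogeneity and monotonicity, PNS = p₁ − p₀.
PNS = 0.164 − 0.0449 = 0.1191

PNS ≈ 0.1191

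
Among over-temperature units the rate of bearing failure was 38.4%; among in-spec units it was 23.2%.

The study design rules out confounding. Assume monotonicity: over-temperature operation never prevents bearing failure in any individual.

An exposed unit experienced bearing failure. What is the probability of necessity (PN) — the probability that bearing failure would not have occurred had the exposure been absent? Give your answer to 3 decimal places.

p₁ = 0.384, p₀ = 0.232.
Under exogeneity and monotonicity, PN = (p₁ − p₀) / p₁.
PN = (0.384 − 0.232) / 0.384 = 0.152 / 0.384 ≈ 0.3958

PN ≈ 0.396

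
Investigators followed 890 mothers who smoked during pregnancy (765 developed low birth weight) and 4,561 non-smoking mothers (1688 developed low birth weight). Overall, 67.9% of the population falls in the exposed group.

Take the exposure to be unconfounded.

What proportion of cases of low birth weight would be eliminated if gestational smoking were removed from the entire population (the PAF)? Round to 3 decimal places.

p₁ = P(outcome | exposed) = 765/890 = 0.85955
p₀ = P(outcome | unexposed) = 1688/4561 = 0.37009
Overall risk P(Y=1) = π·p₁ + (1−π)·p₀ = 0.679×0.85955 + 0.321×0.37009 = 0.70244.
Under exogeneity, PAF = [P(Y=1) − p₀] / P(Y=1).
PAF = (0.70244 − 0.37009) / 0.70244 ≈ 0.4731

PAF ≈ 0.473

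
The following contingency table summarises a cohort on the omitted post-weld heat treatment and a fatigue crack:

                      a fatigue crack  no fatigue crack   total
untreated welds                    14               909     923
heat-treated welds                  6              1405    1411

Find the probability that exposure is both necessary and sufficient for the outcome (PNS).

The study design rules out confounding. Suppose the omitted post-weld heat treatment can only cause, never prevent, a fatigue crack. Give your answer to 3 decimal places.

p₁ = P(outcome | exposed) = 14/923 = 0.015168
p₀ = P(outcome | unexposed) = 6/1411 = 0.0042523
Under exogeneity and monotonicity, PNS = p₁ − p₀.
PNS = 0.015168 − 0.0042523 = 0.010916

PNS ≈ 0.011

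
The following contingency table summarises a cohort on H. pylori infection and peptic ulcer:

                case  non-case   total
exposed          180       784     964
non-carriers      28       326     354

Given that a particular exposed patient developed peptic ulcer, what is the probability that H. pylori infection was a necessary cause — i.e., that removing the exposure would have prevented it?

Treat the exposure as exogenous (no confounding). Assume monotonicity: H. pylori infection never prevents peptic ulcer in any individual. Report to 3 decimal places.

p₁ = P(outcome | exposed) = 180/964 = 0.18672
p₀ = P(outcome | unexposed) = 28/354 = 0.079096
Under exogeneity and monotonicity, PN = (p₁ − p₀) / p₁.
PN = (0.18672 − 0.079096) / 0.18672 = 0.10763 / 0.18672 ≈ 0.5764

PN ≈ 0.576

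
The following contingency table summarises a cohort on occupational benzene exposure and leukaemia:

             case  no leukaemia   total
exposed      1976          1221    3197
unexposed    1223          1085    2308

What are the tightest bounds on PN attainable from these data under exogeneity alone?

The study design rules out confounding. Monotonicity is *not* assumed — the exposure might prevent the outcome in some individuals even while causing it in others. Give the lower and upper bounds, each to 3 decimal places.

p₁ = P(outcome | exposed) = 1976/3197 = 0.61808
p₀ = P(outcome | unexposed) = 1223/2308 = 0.5299
Under exogeneity alone the bounds on PN are max{0,(p₁−p₀)/p₁} ≤ PN ≤ min{1,(1−p₀)/p₁}.
  lower = (p₁ − p₀)/p₁ = 0.088183 / 0.61808 ≈ 0.1427
  upper = min{1, (1 − p₀)/p₁} = 0.4701 / 0.61808 ≈ 0.7606

0.143 ≤ PN ≤ 0.761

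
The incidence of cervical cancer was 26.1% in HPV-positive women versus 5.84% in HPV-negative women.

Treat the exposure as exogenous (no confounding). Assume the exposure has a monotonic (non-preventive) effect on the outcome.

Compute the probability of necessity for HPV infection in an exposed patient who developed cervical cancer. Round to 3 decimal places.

p₁ = 0.261, p₀ = 0.0584.
Under exogeneity and monotonicity, PN = (p₁ − p₀) / p₁.
PN = (0.261 − 0.0584) / 0.261 = 0.2026 / 0.261 ≈ 0.7762

PN ≈ 0.776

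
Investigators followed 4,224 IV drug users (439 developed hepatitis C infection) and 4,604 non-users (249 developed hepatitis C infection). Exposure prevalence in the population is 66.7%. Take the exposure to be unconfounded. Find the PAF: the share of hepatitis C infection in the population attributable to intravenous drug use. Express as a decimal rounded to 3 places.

PAF ≈ 0.381

p₁ = P(outcome | exposed) = 439/4224 = 0.10393
p₀ = P(outcome | unexposed) = 249/4604 = 0.054083
Overall risk P(Y=1) = π·p₁ + (1−π)·p₀ = 0.667×0.10393 + 0.333×0.054083 = 0.087331.
Under exogeneity, PAF = [P(Y=1) − p₀] / P(Y=1).
PAF = (0.087331 − 0.054083) / 0.087331 ≈ 0.3807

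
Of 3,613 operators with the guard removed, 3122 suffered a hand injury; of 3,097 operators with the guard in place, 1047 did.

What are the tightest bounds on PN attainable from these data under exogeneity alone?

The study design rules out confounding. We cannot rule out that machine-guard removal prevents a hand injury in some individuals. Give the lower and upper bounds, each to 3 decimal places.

0.609 ≤ PN ≤ 0.766

p₁ = P(outcome | exposed) = 3122/3613 = 0.8641
p₀ = P(outcome | unexposed) = 1047/3097 = 0.33807
Under exogeneity alone the bounds on PN are max{0,(p₁−p₀)/p₁} ≤ PN ≤ min{1,(1−p₀)/p₁}.
  lower = (p₁ − p₀)/p₁ = 0.52603 / 0.8641 ≈ 0.6088
  upper = min{1, (1 − p₀)/p₁} = 0.66193 / 0.8641 ≈ 0.7660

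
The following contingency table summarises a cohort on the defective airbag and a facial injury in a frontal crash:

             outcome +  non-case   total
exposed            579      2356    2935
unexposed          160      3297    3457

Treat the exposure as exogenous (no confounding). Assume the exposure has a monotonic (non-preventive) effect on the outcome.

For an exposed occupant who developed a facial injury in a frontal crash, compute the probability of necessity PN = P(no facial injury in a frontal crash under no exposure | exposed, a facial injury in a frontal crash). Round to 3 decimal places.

PN ≈ 0.765

p₁ = P(outcome | exposed) = 579/2935 = 0.19727
p₀ = P(outcome | unexposed) = 160/3457 = 0.046283
Under exogeneity and monotonicity, PN = (p₁ − p₀)/p₁.
PN = (0.19727 − 0.046283) / 0.19727 ≈ 0.7654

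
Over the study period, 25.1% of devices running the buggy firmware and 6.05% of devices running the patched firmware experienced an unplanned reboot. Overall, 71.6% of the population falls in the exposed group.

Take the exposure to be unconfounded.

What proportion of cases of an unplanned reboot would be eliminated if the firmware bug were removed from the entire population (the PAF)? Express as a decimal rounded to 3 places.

PAF ≈ 0.693

p₁ = 0.251, p₀ = 0.0605.
Overall risk P(Y=1) = π·p₁ + (1−π)·p₀ = 0.716×0.251 + 0.284×0.0605 = 0.1969.
Under exogeneity, PAF = [P(Y=1) − p₀] / P(Y=1).
PAF = (0.1969 − 0.0605) / 0.1969 ≈ 0.6927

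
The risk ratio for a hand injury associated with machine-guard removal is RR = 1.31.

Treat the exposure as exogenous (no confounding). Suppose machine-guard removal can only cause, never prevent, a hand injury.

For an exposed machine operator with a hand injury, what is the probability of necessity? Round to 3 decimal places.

Under exogeneity and monotonicity, PN = (RR − 1) / RR = 1 − 1/RR.
PN = (1.31 − 1) / 1.31 = 0.31 / 1.31 ≈ 0.2366

PN ≈ 0.237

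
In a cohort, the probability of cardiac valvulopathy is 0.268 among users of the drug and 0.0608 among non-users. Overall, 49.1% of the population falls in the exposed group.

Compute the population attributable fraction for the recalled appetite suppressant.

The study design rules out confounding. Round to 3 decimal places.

PAF ≈ 0.626

Let p₁ = 0.268, p₀ = 0.0608.
Overall risk P(Y=1) = π·p₁ + (1−π)·p₀ = 0.491×0.268 + 0.509×0.0608 = 0.16254.
Under exogeneity, PAF = [P(Y=1) − p₀] / P(Y=1).
PAF = (0.16254 − 0.0608) / 0.16254 ≈ 0.6259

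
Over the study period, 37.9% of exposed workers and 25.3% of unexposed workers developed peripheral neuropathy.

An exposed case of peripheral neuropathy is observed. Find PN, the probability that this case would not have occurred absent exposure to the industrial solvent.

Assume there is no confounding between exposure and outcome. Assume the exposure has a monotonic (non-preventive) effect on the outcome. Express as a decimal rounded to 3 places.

p₁ = 0.379, p₀ = 0.253.
Under exogeneity and monotonicity, PN = (p₁ − p₀) / p₁.
PN = (0.379 − 0.253) / 0.379 = 0.126 / 0.379 ≈ 0.3325

PN ≈ 0.332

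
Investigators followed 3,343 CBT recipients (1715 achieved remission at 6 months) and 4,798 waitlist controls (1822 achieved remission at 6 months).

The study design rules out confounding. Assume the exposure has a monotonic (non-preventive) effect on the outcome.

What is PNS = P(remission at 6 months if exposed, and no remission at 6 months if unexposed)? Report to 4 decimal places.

PNS ≈ 0.1333

p₁ = P(outcome | exposed) = 1715/3343 = 0.51301
p₀ = P(outcome | unexposed) = 1822/4798 = 0.37974
Under exogeneity and monotonicity, PNS = p₁ − p₀.
PNS = 0.51301 − 0.37974 = 0.13327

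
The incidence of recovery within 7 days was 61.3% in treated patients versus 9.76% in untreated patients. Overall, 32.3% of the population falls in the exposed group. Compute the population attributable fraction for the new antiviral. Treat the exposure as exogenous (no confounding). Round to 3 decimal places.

p₁ = 0.613, p₀ = 0.0976.
Overall risk P(Y=1) = π·p₁ + (1−π)·p₀ = 0.323×0.613 + 0.677×0.0976 = 0.26407.
Under exogeneity, PAF = [P(Y=1) − p₀] / P(Y=1).
PAF = (0.26407 − 0.0976) / 0.26407 ≈ 0.6304

PAF ≈ 0.630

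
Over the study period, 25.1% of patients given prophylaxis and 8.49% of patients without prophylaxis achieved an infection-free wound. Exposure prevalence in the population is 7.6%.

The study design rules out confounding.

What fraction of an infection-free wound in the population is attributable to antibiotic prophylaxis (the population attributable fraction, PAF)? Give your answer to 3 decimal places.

PAF ≈ 0.129

p₁ = 0.251, p₀ = 0.0849.
Overall risk P(Y=1) = π·p₁ + (1−π)·p₀ = 0.076×0.251 + 0.924×0.0849 = 0.097524.
Under exogeneity, PAF = [P(Y=1) − p₀] / P(Y=1).
PAF = (0.097524 − 0.0849) / 0.097524 ≈ 0.1294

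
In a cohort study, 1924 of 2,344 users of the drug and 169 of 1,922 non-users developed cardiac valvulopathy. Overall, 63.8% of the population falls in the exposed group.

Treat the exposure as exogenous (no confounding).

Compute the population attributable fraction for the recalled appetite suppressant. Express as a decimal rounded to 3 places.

p₁ = P(outcome | exposed) = 1924/2344 = 0.82082
p₀ = P(outcome | unexposed) = 169/1922 = 0.087929
Overall risk P(Y=1) = π·p₁ + (1−π)·p₀ = 0.638×0.82082 + 0.362×0.087929 = 0.55551.
Under exogeneity, PAF = [P(Y=1) − p₀] / P(Y=1).
PAF = (0.55551 − 0.087929) / 0.55551 ≈ 0.8417

PAF ≈ 0.842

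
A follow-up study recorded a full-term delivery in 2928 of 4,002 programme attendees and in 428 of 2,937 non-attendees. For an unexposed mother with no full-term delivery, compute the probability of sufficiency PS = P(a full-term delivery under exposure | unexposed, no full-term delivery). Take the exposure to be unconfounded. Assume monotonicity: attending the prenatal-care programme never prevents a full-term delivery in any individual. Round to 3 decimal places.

p₁ = P(outcome | exposed) = 2928/4002 = 0.73163
p₀ = P(outcome | unexposed) = 428/2937 = 0.14573
Under exogeneity and monotonicity, PS = (p₁ − p₀) / (1 − p₀).
PS = (0.73163 − 0.14573) / (1 − 0.14573) = 0.58591 / 0.85427 ≈ 0.6859

PS ≈ 0.686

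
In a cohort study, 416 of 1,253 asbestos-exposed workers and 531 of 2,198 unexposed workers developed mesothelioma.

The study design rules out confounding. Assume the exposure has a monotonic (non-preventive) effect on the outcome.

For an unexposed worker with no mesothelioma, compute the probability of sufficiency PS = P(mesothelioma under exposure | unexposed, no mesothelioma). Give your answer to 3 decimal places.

PS ≈ 0.119

p₁ = P(outcome | exposed) = 416/1253 = 0.332
p₀ = P(outcome | unexposed) = 531/2198 = 0.24158
Under exogeneity and monotonicity, PS = (p₁ − p₀) / (1 − p₀).
PS = (0.332 − 0.24158) / (1 − 0.24158) = 0.09042 / 0.75842 ≈ 0.1192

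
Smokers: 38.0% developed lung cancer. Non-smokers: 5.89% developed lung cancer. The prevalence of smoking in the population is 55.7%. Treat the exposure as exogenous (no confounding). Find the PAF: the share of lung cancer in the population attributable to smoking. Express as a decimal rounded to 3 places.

p₁ = 0.38, p₀ = 0.0589.
Overall risk P(Y=1) = π·p₁ + (1−π)·p₀ = 0.557×0.38 + 0.443×0.0589 = 0.23775.
Under exogeneity, PAF = [P(Y=1) − p₀] / P(Y=1).
PAF = (0.23775 − 0.0589) / 0.23775 ≈ 0.7523

PAF ≈ 0.752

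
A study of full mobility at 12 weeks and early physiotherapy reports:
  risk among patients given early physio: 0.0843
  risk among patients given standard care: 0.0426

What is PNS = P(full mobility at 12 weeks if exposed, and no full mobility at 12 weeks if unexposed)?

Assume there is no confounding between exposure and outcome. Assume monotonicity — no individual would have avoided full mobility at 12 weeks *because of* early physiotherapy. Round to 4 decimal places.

Let p₁ = 0.0843, p₀ = 0.0426.
Under exogeneity and monotonicity, PNS = p₁ − p₀.
PNS = 0.0843 − 0.0426 = 0.0417

PNS ≈ 0.0417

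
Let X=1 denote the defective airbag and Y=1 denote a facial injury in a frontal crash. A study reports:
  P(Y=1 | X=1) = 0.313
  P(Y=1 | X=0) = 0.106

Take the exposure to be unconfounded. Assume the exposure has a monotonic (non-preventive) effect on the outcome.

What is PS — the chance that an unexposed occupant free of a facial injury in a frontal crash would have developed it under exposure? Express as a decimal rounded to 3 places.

PS ≈ 0.232

Let p₁ = 0.313, p₀ = 0.106.
Under exogeneity and monotonicity, PS = (p₁ − p₀) / (1 − p₀).
PS = (0.313 − 0.106) / (1 − 0.106) = 0.207 / 0.894 ≈ 0.2315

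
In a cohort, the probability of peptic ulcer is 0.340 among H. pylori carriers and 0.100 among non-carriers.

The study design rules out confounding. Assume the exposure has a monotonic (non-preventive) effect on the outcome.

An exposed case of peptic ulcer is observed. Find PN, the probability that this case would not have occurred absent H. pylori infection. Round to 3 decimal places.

PN ≈ 0.706

Let p₁ = 0.34, p₀ = 0.1.
Under exogeneity and monotonicity, PN = (p₁ − p₀) / p₁.
PN = (0.34 − 0.1) / 0.34 = 0.24 / 0.34 ≈ 0.7059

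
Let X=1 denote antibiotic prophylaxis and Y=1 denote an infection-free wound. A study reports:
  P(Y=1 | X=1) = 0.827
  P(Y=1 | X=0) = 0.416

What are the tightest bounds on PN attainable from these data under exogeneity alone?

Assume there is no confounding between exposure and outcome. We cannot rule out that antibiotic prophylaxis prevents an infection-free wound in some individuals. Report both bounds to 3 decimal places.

0.497 ≤ PN ≤ 0.706

Let p₁ = 0.827, p₀ = 0.416.
Under exogeneity alone the bounds on PN are max{0,(p₁−p₀)/p₁} ≤ PN ≤ min{1,(1−p₀)/p₁}.
  lower = (p₁ − p₀)/p₁ = 0.411 / 0.827 ≈ 0.4970
  upper = min{1, (1 − p₀)/p₁} = 0.584 / 0.827 ≈ 0.7062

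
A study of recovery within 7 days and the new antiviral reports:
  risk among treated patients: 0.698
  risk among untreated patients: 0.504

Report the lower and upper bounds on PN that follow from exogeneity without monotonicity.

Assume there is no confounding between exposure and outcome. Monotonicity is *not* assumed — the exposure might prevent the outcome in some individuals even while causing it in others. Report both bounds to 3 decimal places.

Let p₁ = 0.698, p₀ = 0.504.
Under exogeneity alone the bounds on PN are max{0,(p₁−p₀)/p₁} ≤ PN ≤ min{1,(1−p₀)/p₁}.
  lower = (p₁ − p₀)/p₁ = 0.194 / 0.698 ≈ 0.2779
  upper = min{1, (1 − p₀)/p₁} = 0.496 / 0.698 ≈ 0.7106

0.278 ≤ PN ≤ 0.711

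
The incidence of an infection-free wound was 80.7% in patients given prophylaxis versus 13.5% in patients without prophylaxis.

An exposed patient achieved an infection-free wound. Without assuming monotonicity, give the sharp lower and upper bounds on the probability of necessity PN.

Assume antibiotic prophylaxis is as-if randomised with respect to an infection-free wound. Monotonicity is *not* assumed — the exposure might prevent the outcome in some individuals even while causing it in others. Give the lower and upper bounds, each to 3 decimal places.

p₁ = 0.807, p₀ = 0.135.
Under exogeneity alone the bounds on PN are max{0,(p₁−p₀)/p₁} ≤ PN ≤ min{1,(1−p₀)/p₁}.
  lower = (p₁ − p₀)/p₁ = 0.672 / 0.807 ≈ 0.8327
  upper = min{1, (1 − p₀)/p₁} = 0.865 / 0.807 ≈ 1.0719 → capped at 1

0.833 ≤ PN ≤ 1.000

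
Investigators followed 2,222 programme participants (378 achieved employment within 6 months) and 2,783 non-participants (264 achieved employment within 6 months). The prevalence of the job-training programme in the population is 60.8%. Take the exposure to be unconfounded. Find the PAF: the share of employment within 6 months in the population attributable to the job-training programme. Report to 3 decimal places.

p₁ = P(outcome | exposed) = 378/2222 = 0.17012
p₀ = P(outcome | unexposed) = 264/2783 = 0.094862
Overall risk P(Y=1) = π·p₁ + (1−π)·p₀ = 0.608×0.17012 + 0.392×0.094862 = 0.14062.
Under exogeneity, PAF = [P(Y=1) − p₀] / P(Y=1).
PAF = (0.14062 − 0.094862) / 0.14062 ≈ 0.3254

PAF ≈ 0.325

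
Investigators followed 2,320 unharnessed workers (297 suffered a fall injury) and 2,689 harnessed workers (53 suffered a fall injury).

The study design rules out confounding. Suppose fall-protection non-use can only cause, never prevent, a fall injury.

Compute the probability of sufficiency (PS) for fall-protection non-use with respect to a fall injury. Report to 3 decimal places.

p₁ = P(outcome | exposed) = 297/2320 = 0.12802
p₀ = P(outcome | unexposed) = 53/2689 = 0.01971
Under exogeneity and monotonicity, PS = (p₁ − p₀) / (1 − p₀).
PS = (0.12802 − 0.01971) / (1 − 0.01971) = 0.10831 / 0.98029 ≈ 0.1105

PS ≈ 0.110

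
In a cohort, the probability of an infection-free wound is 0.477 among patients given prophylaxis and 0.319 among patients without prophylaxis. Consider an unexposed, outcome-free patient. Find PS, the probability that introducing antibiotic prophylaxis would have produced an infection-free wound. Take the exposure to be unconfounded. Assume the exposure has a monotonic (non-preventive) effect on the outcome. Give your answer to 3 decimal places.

PS ≈ 0.232

Let p₁ = 0.477, p₀ = 0.319.
Under exogeneity and monotonicity, PS = (p₁ − p₀) / (1 − p₀).
PS = (0.477 − 0.319) / (1 − 0.319) = 0.158 / 0.681 ≈ 0.2320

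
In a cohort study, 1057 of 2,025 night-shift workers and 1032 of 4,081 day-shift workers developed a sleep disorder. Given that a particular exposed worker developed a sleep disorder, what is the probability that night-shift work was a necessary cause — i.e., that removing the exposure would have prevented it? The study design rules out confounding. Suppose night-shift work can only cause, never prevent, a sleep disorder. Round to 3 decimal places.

PN ≈ 0.516

p₁ = P(outcome | exposed) = 1057/2025 = 0.52198
p₀ = P(outcome | unexposed) = 1032/4081 = 0.25288
Under exogeneity and monotonicity, PN = (p₁ − p₀) / p₁.
PN = (0.52198 − 0.25288) / 0.52198 = 0.2691 / 0.52198 ≈ 0.5155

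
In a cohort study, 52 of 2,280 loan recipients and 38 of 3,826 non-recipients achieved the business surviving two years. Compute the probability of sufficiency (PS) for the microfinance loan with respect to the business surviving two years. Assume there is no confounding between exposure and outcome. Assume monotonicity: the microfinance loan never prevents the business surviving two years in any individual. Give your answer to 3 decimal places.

PS ≈ 0.013

p₁ = P(outcome | exposed) = 52/2280 = 0.022807
p₀ = P(outcome | unexposed) = 38/3826 = 0.009932
Under exogeneity and monotonicity, PS = (p₁ − p₀) / (1 − p₀).
PS = (0.022807 − 0.009932) / (1 − 0.009932) = 0.012875 / 0.99007 ≈ 0.0130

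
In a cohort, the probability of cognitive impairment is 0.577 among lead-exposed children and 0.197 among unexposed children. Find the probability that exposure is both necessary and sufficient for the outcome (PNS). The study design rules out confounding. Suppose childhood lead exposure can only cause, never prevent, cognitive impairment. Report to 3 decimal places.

Let p₁ = 0.577, p₀ = 0.197.
Under exogeneity and monotonicity, PNS = p₁ − p₀.
PNS = 0.577 − 0.197 = 0.38

PNS ≈ 0.380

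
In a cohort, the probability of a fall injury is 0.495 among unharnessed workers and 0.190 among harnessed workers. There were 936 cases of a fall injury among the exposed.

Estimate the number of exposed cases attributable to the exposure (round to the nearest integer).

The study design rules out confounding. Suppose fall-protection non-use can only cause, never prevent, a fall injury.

Let p₁ = 0.495, p₀ = 0.19.
PN = (p₁ − p₀)/p₁ = (0.495 − 0.19) / 0.495 ≈ 0.61616.
Attributable cases ≈ PN × (exposed cases) = 0.61616 × 936 ≈ 576.73.

about 577 cases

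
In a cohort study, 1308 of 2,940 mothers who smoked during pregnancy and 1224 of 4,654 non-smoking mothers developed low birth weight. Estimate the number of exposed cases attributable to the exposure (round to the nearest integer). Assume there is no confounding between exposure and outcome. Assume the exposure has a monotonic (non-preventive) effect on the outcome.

p₁ = P(outcome | exposed) = 1308/2940 = 0.4449
p₀ = P(outcome | unexposed) = 1224/4654 = 0.263
PN = (p₁ − p₀)/p₁ = (0.4449 − 0.263) / 0.4449 ≈ 0.40885.
Attributable cases ≈ PN × (exposed cases) = 0.40885 × 1308 ≈ 534.78.

about 535 cases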